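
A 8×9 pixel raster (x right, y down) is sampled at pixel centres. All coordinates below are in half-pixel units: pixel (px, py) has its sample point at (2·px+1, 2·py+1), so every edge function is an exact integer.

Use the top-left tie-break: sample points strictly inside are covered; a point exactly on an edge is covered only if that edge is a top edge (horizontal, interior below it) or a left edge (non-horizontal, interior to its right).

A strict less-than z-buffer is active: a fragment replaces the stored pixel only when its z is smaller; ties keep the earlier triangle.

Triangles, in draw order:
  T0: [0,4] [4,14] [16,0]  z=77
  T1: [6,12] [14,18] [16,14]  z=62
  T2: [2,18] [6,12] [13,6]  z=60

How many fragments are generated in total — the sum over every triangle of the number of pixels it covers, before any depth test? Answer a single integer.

T0:
  2·area = 176  (B↔C swapped to make it positive)
  edge (0, 4)→(16, 0): d=(16,-4) top-left  bias=+0
  edge (16, 0)→(4, 14): d=(-12,14) right/bottom  bias=-1
  edge (4, 14)→(0, 4): d=(-4,-10) top-left  bias=+0
    (6,0)@(13, 1): e=[4,30,142] → #
    (7,0)@(15, 1): e=[12,2,162] → #
    (2,1)@(5, 3): e=[4,118,54] → #
    (3,1)@(7, 3): e=[12,90,74] → #
    (4,1)@(9, 3): e=[20,62,94] → #
    (5,1)@(11, 3): e=[28,34,114] → #
    (7,1)@(15, 3): e=[44,-22,154] → ·
    (0,2)@(1, 5): e=[20,150,6] → #
    (1,2)@(3, 5): e=[28,122,26] → #
    (6,2)@(13, 5): e=[68,-18,126] → ·
    (0,3)@(1, 7): e=[52,126,-2] → ·
    (1,3)@(3, 7): e=[60,98,18] → #
  covered (22 px):
    · · · · · · # #
    · · # # # # # ·
    # # # # # # · ·
    · # # # # · · ·
    · # # # · · · ·
    · # # · · · · ·
    · · · · · · · ·
    · · · · · · · ·
    · · · · · · · ·
T1:
  2·area = 44  (B↔C swapped to make it positive)
  edge (6, 12)→(16, 14): d=(10,2) right/bottom  bias=-1
  edge (16, 14)→(14, 18): d=(-2,4) right/bottom  bias=-1
  edge (14, 18)→(6, 12): d=(-8,-6) top-left  bias=+0
    (0,5)@(1, 11): e=[0,66,-22] → ·  [on edge]
    (4,6)@(9, 13): e=[4,30,10] → #
    (5,6)@(11, 13): e=[0,22,22] → ·  [on edge]
    (4,7)@(9, 15): e=[24,26,-6] → ·
    (5,7)@(11, 15): e=[20,18,6] → #
    (6,7)@(13, 15): e=[16,10,18] → #
    (7,7)@(15, 15): e=[12,2,30] → #
    (5,8)@(11, 17): e=[40,14,-10] → ·
    (6,8)@(13, 17): e=[36,6,2] → #
    (7,8)@(15, 17): e=[32,-2,14] → ·
  covered (5 px):
    · · · · · · · ·
    · · · · · · · ·
    · · · · · · · ·
    · · · · · · · ·
    · · · · · · · ·
    · · · · · · · ·
    · · · · # · · ·
    · · · · · # # #
    · · · · · · # ·
T2:
  2·area = 18
  edge (2, 18)→(6, 12): d=(4,-6) top-left  bias=+0
  edge (6, 12)→(13, 6): d=(7,-6) top-left  bias=+0
  edge (13, 6)→(2, 18): d=(-11,12) right/bottom  bias=-1
  covered (0 px):
    · · · · · · · ·
    · · · · · · · ·
    · · · · · · · ·
    · · · · · · · ·
    · · · · · · · ·
    · · · · · · · ·
    · · · · · · · ·
    · · · · · · · ·
    · · · · · · · ·

Result: 27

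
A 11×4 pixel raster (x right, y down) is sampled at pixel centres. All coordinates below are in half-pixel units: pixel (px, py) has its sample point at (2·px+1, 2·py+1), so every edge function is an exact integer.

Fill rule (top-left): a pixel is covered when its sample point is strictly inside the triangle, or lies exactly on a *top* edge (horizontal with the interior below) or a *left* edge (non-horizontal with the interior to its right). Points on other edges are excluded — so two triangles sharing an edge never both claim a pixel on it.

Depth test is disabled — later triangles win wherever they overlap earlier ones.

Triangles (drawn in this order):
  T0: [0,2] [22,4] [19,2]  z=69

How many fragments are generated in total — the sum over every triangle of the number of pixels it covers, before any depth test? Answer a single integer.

T0:
  2·area = 38  (B↔C swapped to make it positive)
  edge (0, 2)→(19, 2): d=(19,0) top-left  bias=+0
  edge (19, 2)→(22, 4): d=(3,2) right/bottom  bias=-1
  edge (22, 4)→(0, 2): d=(-22,-2) top-left  bias=+0
    (5,1)@(11, 3): e=[19,19,0] → X  [on edge]
    (6,1)@(13, 3): e=[19,15,4] → X
    (7,1)@(15, 3): e=[19,11,8] → X
    (8,1)@(17, 3): e=[19,7,12] → X
    (9,1)@(19, 3): e=[19,3,16] → X
    (10,1)@(21, 3): e=[19,-1,20] → .
    (5,2)@(11, 5): e=[57,25,-44] → .
    (6,2)@(13, 5): e=[57,21,-40] → .
    (7,2)@(15, 5): e=[57,17,-36] → .
    (8,2)@(17, 5): e=[57,13,-32] → .
    (9,2)@(19, 5): e=[57,9,-28] → .
  covered (5 px):
    . . . . . . . . . . .
    . . . . . X X X X X .
    . . . . . . . . . . .
    . . . . . . . . . . .

Answer: 5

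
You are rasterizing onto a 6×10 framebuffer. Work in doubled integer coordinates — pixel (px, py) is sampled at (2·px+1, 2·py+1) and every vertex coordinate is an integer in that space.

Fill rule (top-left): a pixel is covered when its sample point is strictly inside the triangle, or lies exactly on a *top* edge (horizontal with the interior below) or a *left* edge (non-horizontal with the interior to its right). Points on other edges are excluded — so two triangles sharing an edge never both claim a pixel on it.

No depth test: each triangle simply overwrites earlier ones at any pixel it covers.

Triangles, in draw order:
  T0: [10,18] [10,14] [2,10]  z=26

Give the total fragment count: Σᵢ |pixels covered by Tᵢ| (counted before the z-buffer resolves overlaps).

T0:
  2·area = 32  (B↔C swapped to make it positive)
  edge (10, 18)→(2, 10): d=(-8,-8) top-left  bias=+0
  edge (2, 10)→(10, 14): d=(8,4) right/bottom  bias=-1
  edge (10, 14)→(10, 18): d=(0,4) right/bottom  bias=-1
    (0,4)@(1, 9): e=[0,-4,36] → ·  [on edge]
    (1,5)@(3, 11): e=[0,4,28] → #  [on edge]
    (2,5)@(5, 11): e=[16,-4,20] → ·
    (1,6)@(3, 13): e=[-16,20,28] → ·
    (2,6)@(5, 13): e=[0,12,20] → #  [on edge]
    (3,6)@(7, 13): e=[16,4,12] → #
    (4,6)@(9, 13): e=[32,-4,4] → ·
    (2,7)@(5, 15): e=[-16,28,20] → ·
    (3,7)@(7, 15): e=[0,20,12] → #  [on edge]
    (4,7)@(9, 15): e=[16,12,4] → #
    (5,7)@(11, 15): e=[32,4,-4] → ·
    (3,8)@(7, 17): e=[-16,36,12] → ·
    (4,8)@(9, 17): e=[0,28,4] → #  [on edge]
    (5,9)@(11, 19): e=[0,36,-4] → ·  [on edge]
  covered (6 px):
    · · · · · ·
    · · · · · ·
    · · · · · ·
    · · · · · ·
    · · · · · ·
    · # · · · ·
    · · # # · ·
    · · · # # ·
    · · · · # ·
    · · · · · ·

Result: 6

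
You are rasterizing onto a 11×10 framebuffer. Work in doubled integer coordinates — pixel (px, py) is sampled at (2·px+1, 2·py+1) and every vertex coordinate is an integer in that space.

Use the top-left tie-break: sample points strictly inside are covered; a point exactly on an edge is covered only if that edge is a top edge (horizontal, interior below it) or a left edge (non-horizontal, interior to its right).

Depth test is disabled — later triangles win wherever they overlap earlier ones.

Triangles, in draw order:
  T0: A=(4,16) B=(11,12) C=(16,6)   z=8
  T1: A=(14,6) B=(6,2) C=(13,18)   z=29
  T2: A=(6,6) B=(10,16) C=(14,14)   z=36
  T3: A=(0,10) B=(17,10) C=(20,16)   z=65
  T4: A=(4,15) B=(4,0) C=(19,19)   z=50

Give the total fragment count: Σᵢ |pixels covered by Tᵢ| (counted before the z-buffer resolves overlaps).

T0:
  2·area = 22  (B↔C swapped to make it positive)
  edge (4, 16)→(16, 6): d=(12,-10) top-left  bias=+0
  edge (16, 6)→(11, 12): d=(-5,6) right/bottom  bias=-1
  edge (11, 12)→(4, 16): d=(-7,4) right/bottom  bias=-1
    (7,3)@(15, 7): e=[2,1,19] → X
    (8,3)@(17, 7): e=[22,-11,11] → .
    (6,4)@(13, 9): e=[6,3,13] → X
    (7,4)@(15, 9): e=[26,-9,5] → .
    (5,5)@(11, 11): e=[10,5,7] → X
    (6,5)@(13, 11): e=[30,-7,-1] → .
    (4,6)@(9, 13): e=[14,7,1] → X
    (5,6)@(11, 13): e=[34,-5,-7] → .
    (4,7)@(9, 15): e=[38,-3,-13] → .
  covered (4 px):
    . . . . . . . . . . .
    . . . . . . . . . . .
    . . . . . . . . . . .
    . . . . . . . X . . .
    . . . . . . X . . . .
    . . . . . X . . . . .
    . . . . X . . . . . .
    . . . . . . . . . . .
    . . . . . . . . . . .
    . . . . . . . . . . .
T1:
  2·area = 100  (B↔C swapped to make it positive)
  edge (14, 6)→(13, 18): d=(-1,12) right/bottom  bias=-1
  edge (13, 18)→(6, 2): d=(-7,-16) top-left  bias=+0
  edge (6, 2)→(14, 6): d=(8,4) right/bottom  bias=-1
    (3,1)@(7, 3): e=[87,9,4] → X
    (4,1)@(9, 3): e=[63,41,-4] → .
    (3,2)@(7, 5): e=[85,-5,20] → .
    (4,2)@(9, 5): e=[61,27,12] → X
    (5,2)@(11, 5): e=[37,59,4] → X
    (6,2)@(13, 5): e=[13,91,-4] → .
    (4,3)@(9, 7): e=[59,13,28] → X
    (6,3)@(13, 7): e=[11,77,12] → X
    (7,3)@(15, 7): e=[-13,109,4] → .
    (4,4)@(9, 9): e=[57,-1,44] → .
    (5,4)@(11, 9): e=[33,31,36] → X
    (7,4)@(15, 9): e=[-15,95,20] → .
  covered (14 px):
    . . . . . . . . . . .
    . . . X . . . . . . .
    . . . . X X . . . . .
    . . . . X X X . . . .
    . . . . . X X . . . .
    . . . . . X X . . . .
    . . . . . X X . . . .
    . . . . . . X . . . .
    . . . . . . X . . . .
    . . . . . . . . . . .
T2:
  2·area = 48  (B↔C swapped to make it positive)
  edge (6, 6)→(14, 14): d=(8,8) right/bottom  bias=-1
  edge (14, 14)→(10, 16): d=(-4,2) right/bottom  bias=-1
  edge (10, 16)→(6, 6): d=(-4,-10) top-left  bias=+0
    (0,0)@(1, 1): e=[0,78,-30] → .  [on edge]
    (1,1)@(3, 3): e=[0,66,-18] → .  [on edge]
    (2,2)@(5, 5): e=[0,54,-6] → .  [on edge]
    (3,3)@(7, 7): e=[0,42,6] → .  [on edge]
    (4,4)@(9, 9): e=[0,30,18] → .  [on edge]
    (4,5)@(9, 11): e=[16,22,10] → X
    (5,5)@(11, 11): e=[0,18,30] → .  [on edge]
    (4,6)@(9, 13): e=[32,14,2] → X
    (5,6)@(11, 13): e=[16,10,22] → X
    (6,6)@(13, 13): e=[0,6,42] → .  [on edge]
    (4,7)@(9, 15): e=[48,6,-6] → .
    (5,7)@(11, 15): e=[32,2,14] → X
    (7,7)@(15, 15): e=[0,-6,54] → .  [on edge]
    (8,8)@(17, 17): e=[0,-18,66] → .  [on edge]
    (9,9)@(19, 19): e=[0,-30,78] → .  [on edge]
  covered (4 px):
    . . . . . . . . . . .
    . . . . . . . . . . .
    . . . . . . . . . . .
    . . . . . . . . . . .
    . . . . . . . . . . .
    . . . . X . . . . . .
    . . . . X X . . . . .
    . . . . . X . . . . .
    . . . . . . . . . . .
    . . . . . . . . . . .
T3:
  2·area = 102
  edge (0, 10)→(17, 10): d=(17,0) top-left  bias=+0
  edge (17, 10)→(20, 16): d=(3,6) right/bottom  bias=-1
  edge (20, 16)→(0, 10): d=(-20,-6) top-left  bias=+0
    (2,5)@(5, 11): e=[17,75,10] → X
    (3,5)@(7, 11): e=[17,63,22] → X
    (4,5)@(9, 11): e=[17,51,34] → X
    (5,5)@(11, 11): e=[17,39,46] → X
    (6,5)@(13, 11): e=[17,27,58] → X
    (7,5)@(15, 11): e=[17,15,70] → X
    (8,5)@(17, 11): e=[17,3,82] → X
    (9,5)@(19, 11): e=[17,-9,94] → .
    (2,6)@(5, 13): e=[51,81,-30] → .
    (3,6)@(7, 13): e=[51,69,-18] → .
    (4,6)@(9, 13): e=[51,57,-6] → .
    (5,6)@(11, 13): e=[51,45,6] → X
  covered (13 px):
    . . . . . . . . . . .
    . . . . . . . . . . .
    . . . . . . . . . . .
    . . . . . . . . . . .
    . . . . . . . . . . .
    . . X X X X X X X . .
    . . . . . X X X X . .
    . . . . . . . . X X .
    . . . . . . . . . . .
    . . . . . . . . . . .
T4:
  2·area = 225
  edge (4, 15)→(4, 0): d=(0,-15) top-left  bias=+0
  edge (4, 0)→(19, 19): d=(15,19) right/bottom  bias=-1
  edge (19, 19)→(4, 15): d=(-15,-4) top-left  bias=+0
    (2,1)@(5, 3): e=[15,26,184] → X
    (3,1)@(7, 3): e=[45,-12,192] → .
    (2,2)@(5, 5): e=[15,56,154] → X
    (3,2)@(7, 5): e=[45,18,162] → X
    (4,2)@(9, 5): e=[75,-20,170] → .
    (2,3)@(5, 7): e=[15,86,124] → X
    (4,3)@(9, 7): e=[75,10,140] → X
    (5,3)@(11, 7): e=[105,-28,148] → .
    (2,4)@(5, 9): e=[15,116,94] → X
    (5,4)@(11, 9): e=[105,2,118] → X
    (6,4)@(13, 9): e=[135,-36,126] → .
    (2,5)@(5, 11): e=[15,146,64] → X
    (9,9)@(19, 19): e=[225,0,0] → .  [on edge]
  covered (28 px):
    . . . . . . . . . . .
    . . X . . . . . . . .
    . . X X . . . . . . .
    . . X X X . . . . . .
    . . X X X X . . . . .
    . . X X X X . . . . .
    . . X X X X X . . . .
    . . X X X X X X . . .
    . . . . . . X X X . .
    . . . . . . . . . . .

Answer: 63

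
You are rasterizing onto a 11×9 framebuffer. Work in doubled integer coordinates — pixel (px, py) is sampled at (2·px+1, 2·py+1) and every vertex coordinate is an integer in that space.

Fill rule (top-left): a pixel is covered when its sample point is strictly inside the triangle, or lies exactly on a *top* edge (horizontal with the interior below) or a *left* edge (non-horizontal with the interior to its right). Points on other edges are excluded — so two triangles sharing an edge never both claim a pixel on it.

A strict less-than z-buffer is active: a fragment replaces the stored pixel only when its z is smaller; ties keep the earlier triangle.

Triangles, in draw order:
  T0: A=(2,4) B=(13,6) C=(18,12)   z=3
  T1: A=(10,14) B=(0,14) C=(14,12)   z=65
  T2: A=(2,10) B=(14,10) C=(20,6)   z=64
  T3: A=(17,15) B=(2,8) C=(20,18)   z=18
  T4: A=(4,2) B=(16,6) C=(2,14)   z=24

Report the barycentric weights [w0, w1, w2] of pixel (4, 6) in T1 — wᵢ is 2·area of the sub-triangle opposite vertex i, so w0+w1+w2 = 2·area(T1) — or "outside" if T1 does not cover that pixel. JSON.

T0:
  2·area = 56
  edge (2, 4)→(13, 6): d=(11,2) right/bottom  bias=-1
  edge (13, 6)→(18, 12): d=(5,6) right/bottom  bias=-1
  edge (18, 12)→(2, 4): d=(-16,-8) top-left  bias=+0
    (2,2)@(5, 5): e=[5,43,8] → X
    (3,2)@(7, 5): e=[1,31,24] → X
    (4,2)@(9, 5): e=[-3,19,40] → .
    (2,3)@(5, 7): e=[27,53,-24] → .
    (3,3)@(7, 7): e=[23,41,-8] → .
    (4,3)@(9, 7): e=[19,29,8] → X
    (5,3)@(11, 7): e=[15,17,24] → X
    (6,3)@(13, 7): e=[11,5,40] → X
    (7,3)@(15, 7): e=[7,-7,56] → .
    (4,4)@(9, 9): e=[41,39,-24] → .
    (5,4)@(11, 9): e=[37,27,-8] → .
    (6,4)@(13, 9): e=[33,15,8] → X
  covered (8 px):
    . . . . . . . . . . .
    . . . . . . . . . . .
    . . X X . . . . . . .
    . . . . X X X . . . .
    . . . . . . X X . . .
    . . . . . . . . X . .
    . . . . . . . . . . .
    . . . . . . . . . . .
    . . . . . . . . . . .
T1:
  2·area = 20
  edge (10, 14)→(0, 14): d=(-10,0) right/bottom  bias=-1
  edge (0, 14)→(14, 12): d=(14,-2) top-left  bias=+0
  edge (14, 12)→(10, 14): d=(-4,2) right/bottom  bias=-1
    (10,5)@(21, 11): e=[30,0,-10] → .  [on edge]
    (3,6)@(7, 13): e=[10,0,10] → X  [on edge]
    (4,6)@(9, 13): e=[10,4,6] → X
    (5,6)@(11, 13): e=[10,8,2] → X
    (6,6)@(13, 13): e=[10,12,-2] → .
    (3,7)@(7, 15): e=[-10,28,2] → .
    (4,7)@(9, 15): e=[-10,32,-2] → .
    (5,7)@(11, 15): e=[-10,36,-6] → .
  covered (3 px):
    . . . . . . . . . . .
    . . . . . . . . . . .
    . . . . . . . . . . .
    . . . . . . . . . . .
    . . . . . . . . . . .
    . . . . . . . . . . .
    . . . X X X . . . . .
    . . . . . . . . . . .
    . . . . . . . . . . .
T2:
  2·area = 48  (B↔C swapped to make it positive)
  edge (2, 10)→(20, 6): d=(18,-4) top-left  bias=+0
  edge (20, 6)→(14, 10): d=(-6,4) right/bottom  bias=-1
  edge (14, 10)→(2, 10): d=(-12,0) right/bottom  bias=-1
    (8,3)@(17, 7): e=[6,6,36] → X
    (9,3)@(19, 7): e=[14,-2,36] → .
    (3,4)@(7, 9): e=[2,34,12] → X
    (4,4)@(9, 9): e=[10,26,12] → X
    (5,4)@(11, 9): e=[18,18,12] → X
    (6,4)@(13, 9): e=[26,10,12] → X
    (7,4)@(15, 9): e=[34,2,12] → X
    (8,4)@(17, 9): e=[42,-6,12] → .
    (3,5)@(7, 11): e=[38,22,-12] → .
    (4,5)@(9, 11): e=[46,14,-12] → .
    (5,5)@(11, 11): e=[54,6,-12] → .
    (6,5)@(13, 11): e=[62,-2,-12] → .
  covered (6 px):
    . . . . . . . . . . .
    . . . . . . . . . . .
    . . . . . . . . . . .
    . . . . . . . . X . .
    . . . X X X X X . . .
    . . . . . . . . . . .
    . . . . . . . . . . .
    . . . . . . . . . . .
    . . . . . . . . . . .
T3:
  2·area = 24  (B↔C swapped to make it positive)
  edge (17, 15)→(20, 18): d=(3,3) right/bottom  bias=-1
  edge (20, 18)→(2, 8): d=(-18,-10) top-left  bias=+0
  edge (2, 8)→(17, 15): d=(15,7) right/bottom  bias=-1
    (1,0)@(3, 1): e=[0,136,-112] → .  [on edge]
    (2,1)@(5, 3): e=[0,120,-96] → .  [on edge]
    (3,2)@(7, 5): e=[0,104,-80] → .  [on edge]
    (4,3)@(9, 7): e=[0,88,-64] → .  [on edge]
    (5,4)@(11, 9): e=[0,72,-48] → .  [on edge]
    (6,5)@(13, 11): e=[0,56,-32] → .  [on edge]
    (5,6)@(11, 13): e=[12,0,12] → X  [on edge]
    (6,6)@(13, 13): e=[6,20,-2] → .
    (7,6)@(15, 13): e=[0,40,-16] → .  [on edge]
    (5,7)@(11, 15): e=[18,-36,42] → .
    (7,7)@(15, 15): e=[6,4,14] → X
    (8,7)@(17, 15): e=[0,24,0] → .  [on edge]
    (9,8)@(19, 17): e=[0,8,16] → .  [on edge]
  covered (2 px):
    . . . . . . . . . . .
    . . . . . . . . . . .
    . . . . . . . . . . .
    . . . . . . . . . . .
    . . . . . . . . . . .
    . . . . . . . . . . .
    . . . . . X . . . . .
    . . . . . . . X . . .
    . . . . . . . . . . .
T4:
  2·area = 152
  edge (4, 2)→(16, 6): d=(12,4) right/bottom  bias=-1
  edge (16, 6)→(2, 14): d=(-14,8) right/bottom  bias=-1
  edge (2, 14)→(4, 2): d=(2,-12) top-left  bias=+0
    (0,0)@(1, 1): e=[0,190,-38] → .  [on edge]
    (2,1)@(5, 3): e=[8,130,14] → X
    (3,1)@(7, 3): e=[0,114,38] → .  [on edge]
    (2,2)@(5, 5): e=[32,102,18] → X
    (3,2)@(7, 5): e=[24,86,42] → X
    (4,2)@(9, 5): e=[16,70,66] → X
    (5,2)@(11, 5): e=[8,54,90] → X
    (6,2)@(13, 5): e=[0,38,114] → .  [on edge]
    (2,3)@(5, 7): e=[56,74,22] → X
    (6,3)@(13, 7): e=[24,10,118] → X
    (7,3)@(15, 7): e=[16,-6,142] → .
    (9,3)@(19, 7): e=[0,-38,190] → .  [on edge]
  covered (18 px):
    . . . . . . . . . . .
    . . X . . . . . . . .
    . . X X X X . . . . .
    . . X X X X X . . . .
    . X X X X . . . . . .
    . X X X . . . . . . .
    . X . . . . . . . . .
    . . . . . . . . . . .
    . . . . . . . . . . .

Answer: [4,6,10]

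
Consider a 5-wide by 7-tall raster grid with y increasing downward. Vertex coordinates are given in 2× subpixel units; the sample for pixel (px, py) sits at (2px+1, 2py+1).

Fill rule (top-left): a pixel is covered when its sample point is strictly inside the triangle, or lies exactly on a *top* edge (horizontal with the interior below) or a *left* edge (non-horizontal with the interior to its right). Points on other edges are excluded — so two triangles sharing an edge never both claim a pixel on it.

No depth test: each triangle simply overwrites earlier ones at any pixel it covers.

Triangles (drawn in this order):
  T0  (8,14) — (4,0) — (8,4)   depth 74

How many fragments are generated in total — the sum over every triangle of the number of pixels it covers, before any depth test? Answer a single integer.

T0:
  2·area = 40
  edge (8, 14)→(4, 0): d=(-4,-14) top-left  bias=+0
  edge (4, 0)→(8, 4): d=(4,4) right/bottom  bias=-1
  edge (8, 4)→(8, 14): d=(0,10) right/bottom  bias=-1
    (2,0)@(5, 1): e=[10,0,30] → ·  [on edge]
    (2,1)@(5, 3): e=[2,8,30] → █
    (3,1)@(7, 3): e=[30,0,10] → ·  [on edge]
    (2,2)@(5, 5): e=[-6,16,30] → ·
    (3,2)@(7, 5): e=[22,8,10] → █
    (4,2)@(9, 5): e=[50,0,-10] → ·  [on edge]
    (3,3)@(7, 7): e=[14,16,10] → █
    (4,3)@(9, 7): e=[42,8,-10] → ·
    (3,4)@(7, 9): e=[6,24,10] → █
    (4,4)@(9, 9): e=[34,16,-10] → ·
    (3,5)@(7, 11): e=[-2,32,10] → ·
  covered (4 px):
    · · · · ·
    · · █ · ·
    · · · █ ·
    · · · █ ·
    · · · █ ·
    · · · · ·
    · · · · ·

Result: 4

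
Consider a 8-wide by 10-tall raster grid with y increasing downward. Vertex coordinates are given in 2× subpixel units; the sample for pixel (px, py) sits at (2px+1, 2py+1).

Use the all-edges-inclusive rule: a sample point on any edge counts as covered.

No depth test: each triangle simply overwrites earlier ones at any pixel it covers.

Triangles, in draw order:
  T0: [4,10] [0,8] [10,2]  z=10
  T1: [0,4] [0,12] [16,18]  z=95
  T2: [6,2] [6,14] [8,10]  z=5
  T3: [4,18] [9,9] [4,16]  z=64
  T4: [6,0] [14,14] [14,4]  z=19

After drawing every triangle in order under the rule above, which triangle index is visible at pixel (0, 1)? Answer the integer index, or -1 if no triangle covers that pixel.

T0:
  2·area = 44
  edge (4, 10)→(0, 8): d=(-4,-2) inclusive
  edge (0, 8)→(10, 2): d=(10,-6) inclusive
  edge (10, 2)→(4, 10): d=(-6,8) inclusive
    (4,1)@(9, 3): e=[38,4,2] → #
    (5,1)@(11, 3): e=[42,16,-14] → ·
    (2,2)@(5, 5): e=[22,0,22] → #  [on edge]
    (3,2)@(7, 5): e=[26,12,6] → #
    (4,2)@(9, 5): e=[30,24,-10] → ·
    (1,3)@(3, 7): e=[10,8,26] → #
    (3,3)@(7, 7): e=[18,32,-6] → ·
    (1,4)@(3, 9): e=[2,28,14] → #
    (2,4)@(5, 9): e=[6,40,-2] → ·
    (1,5)@(3, 11): e=[-6,48,2] → ·
  covered (6 px):
    · · · · · · · ·
    · · · · # · · ·
    · · # # · · · ·
    · # # · · · · ·
    · # · · · · · ·
    · · · · · · · ·
    · · · · · · · ·
    · · · · · · · ·
    · · · · · · · ·
    · · · · · · · ·
T1:
  2·area = 128  (B↔C swapped to make it positive)
  edge (0, 4)→(16, 18): d=(16,14) inclusive
  edge (16, 18)→(0, 12): d=(-16,-6) inclusive
  edge (0, 12)→(0, 4): d=(0,-8) inclusive
    (0,2)@(1, 5): e=[2,118,8] → #
    (1,2)@(3, 5): e=[-26,130,24] → ·
    (0,3)@(1, 7): e=[34,86,8] → #
    (1,3)@(3, 7): e=[6,98,24] → #
    (2,3)@(5, 7): e=[-22,110,40] → ·
    (0,4)@(1, 9): e=[66,54,8] → #
    (2,4)@(5, 9): e=[10,78,40] → #
    (3,4)@(7, 9): e=[-18,90,56] → ·
    (0,5)@(1, 11): e=[98,22,8] → #
    (3,5)@(7, 11): e=[14,58,56] → #
    (4,5)@(9, 11): e=[-14,70,72] → ·
    (0,6)@(1, 13): e=[130,-10,8] → ·
  covered (16 px):
    · · · · · · · ·
    · · · · · · · ·
    # · · · · · · ·
    # # · · · · · ·
    # # # · · · · ·
    # # # # · · · ·
    · # # # # · · ·
    · · · · # # · ·
    · · · · · · · ·
    · · · · · · · ·
T2:
  2·area = 24  (B↔C swapped to make it positive)
  edge (6, 2)→(8, 10): d=(2,8) inclusive
  edge (8, 10)→(6, 14): d=(-2,4) inclusive
  edge (6, 14)→(6, 2): d=(0,-12) inclusive
    (3,3)@(7, 7): e=[2,10,12] → #
    (4,3)@(9, 7): e=[-14,2,36] → ·
    (3,4)@(7, 9): e=[6,6,12] → #
    (4,4)@(9, 9): e=[-10,-2,36] → ·
    (3,5)@(7, 11): e=[10,2,12] → #
    (4,5)@(9, 11): e=[-6,-6,36] → ·
    (3,6)@(7, 13): e=[14,-2,12] → ·
  covered (3 px):
    · · · · · · · ·
    · · · · · · · ·
    · · · · · · · ·
    · · · # · · · ·
    · · · # · · · ·
    · · · # · · · ·
    · · · · · · · ·
    · · · · · · · ·
    · · · · · · · ·
    · · · · · · · ·
T3:
  2·area = 10  (B↔C swapped to make it positive)
  edge (4, 18)→(4, 16): d=(0,-2) inclusive
  edge (4, 16)→(9, 9): d=(5,-7) inclusive
  edge (9, 9)→(4, 18): d=(-5,9) inclusive
    (4,4)@(9, 9): e=[10,0,0] → #  [on edge]
    (5,4)@(11, 9): e=[14,14,-18] → ·
    (4,5)@(9, 11): e=[10,10,-10] → ·
    (2,7)@(5, 15): e=[2,2,6] → #
    (3,7)@(7, 15): e=[6,16,-12] → ·
    (2,8)@(5, 17): e=[2,12,-4] → ·
  covered (2 px):
    · · · · · · · ·
    · · · · · · · ·
    · · · · · · · ·
    · · · · · · · ·
    · · · · # · · ·
    · · · · · · · ·
    · · · · · · · ·
    · · # · · · · ·
    · · · · · · · ·
    · · · · · · · ·
T4:
  2·area = 80  (B↔C swapped to make it positive)
  edge (6, 0)→(14, 4): d=(8,4) inclusive
  edge (14, 4)→(14, 14): d=(0,10) inclusive
  edge (14, 14)→(6, 0): d=(-8,-14) inclusive
    (3,0)@(7, 1): e=[4,70,6] → #
    (4,0)@(9, 1): e=[-4,50,34] → ·
    (3,1)@(7, 3): e=[20,70,-10] → ·
    (4,1)@(9, 3): e=[12,50,18] → #
    (5,1)@(11, 3): e=[4,30,46] → #
    (6,1)@(13, 3): e=[-4,10,74] → ·
    (4,2)@(9, 5): e=[28,50,2] → #
    (6,2)@(13, 5): e=[12,10,58] → #
    (7,2)@(15, 5): e=[4,-10,86] → ·
    (4,3)@(9, 7): e=[44,50,-14] → ·
    (5,3)@(11, 7): e=[36,30,14] → #
    (7,3)@(15, 7): e=[20,-10,70] → ·
  covered (10 px):
    · · · # · · · ·
    · · · · # # · ·
    · · · · # # # ·
    · · · · · # # ·
    · · · · · · # ·
    · · · · · · # ·
    · · · · · · · ·
    · · · · · · · ·
    · · · · · · · ·
    · · · · · · · ·

Z-buffer (winner per pixel, '.' = empty):
  . . . 4 . . . .
  . . . . 4 4 . .
  1 . 0 0 4 4 4 .
  1 1 0 2 . 4 4 .
  1 1 1 2 3 . 4 .
  1 1 1 2 . . 4 .
  . 1 1 1 1 . . .
  . . 3 . 1 1 . .
  . . . . . . . .
  . . . . . . . .

Result: -1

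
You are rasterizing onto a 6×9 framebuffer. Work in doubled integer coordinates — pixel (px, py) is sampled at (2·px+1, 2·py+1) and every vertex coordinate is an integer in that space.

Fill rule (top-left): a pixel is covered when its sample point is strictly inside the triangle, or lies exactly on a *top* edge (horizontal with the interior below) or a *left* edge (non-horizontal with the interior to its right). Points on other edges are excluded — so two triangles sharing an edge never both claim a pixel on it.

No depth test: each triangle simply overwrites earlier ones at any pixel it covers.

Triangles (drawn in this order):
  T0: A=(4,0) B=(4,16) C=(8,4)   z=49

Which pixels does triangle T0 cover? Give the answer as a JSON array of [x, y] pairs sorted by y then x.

T0:
  2·area = 64  (B↔C swapped to make it positive)
  edge (4, 0)→(8, 4): d=(4,4) right/bottom  bias=-1
  edge (8, 4)→(4, 16): d=(-4,12) right/bottom  bias=-1
  edge (4, 16)→(4, 0): d=(0,-16) top-left  bias=+0
    (2,0)@(5, 1): e=[0,48,16] → ·  [on edge]
    (4,0)@(9, 1): e=[-16,0,80] → ·  [on edge]
    (2,1)@(5, 3): e=[8,40,16] → █
    (3,1)@(7, 3): e=[0,16,48] → ·  [on edge]
    (2,2)@(5, 5): e=[16,32,16] → █
    (3,2)@(7, 5): e=[8,8,48] → █
    (4,2)@(9, 5): e=[0,-16,80] → ·  [on edge]
    (2,3)@(5, 7): e=[24,24,16] → █
    (3,3)@(7, 7): e=[16,0,48] → ·  [on edge]
    (5,3)@(11, 7): e=[0,-48,112] → ·  [on edge]
    (2,4)@(5, 9): e=[32,16,16] → █
    (3,4)@(7, 9): e=[24,-8,48] → ·
    (2,6)@(5, 13): e=[48,0,16] → ·  [on edge]
  covered (6 px):
    · · · · · ·
    · · █ · · ·
    · · █ █ · ·
    · · █ · · ·
    · · █ · · ·
    · · █ · · ·
    · · · · · ·
    · · · · · ·
    · · · · · ·

Result: [[2,1],[2,2],[3,2],[2,3],[2,4],[2,5]]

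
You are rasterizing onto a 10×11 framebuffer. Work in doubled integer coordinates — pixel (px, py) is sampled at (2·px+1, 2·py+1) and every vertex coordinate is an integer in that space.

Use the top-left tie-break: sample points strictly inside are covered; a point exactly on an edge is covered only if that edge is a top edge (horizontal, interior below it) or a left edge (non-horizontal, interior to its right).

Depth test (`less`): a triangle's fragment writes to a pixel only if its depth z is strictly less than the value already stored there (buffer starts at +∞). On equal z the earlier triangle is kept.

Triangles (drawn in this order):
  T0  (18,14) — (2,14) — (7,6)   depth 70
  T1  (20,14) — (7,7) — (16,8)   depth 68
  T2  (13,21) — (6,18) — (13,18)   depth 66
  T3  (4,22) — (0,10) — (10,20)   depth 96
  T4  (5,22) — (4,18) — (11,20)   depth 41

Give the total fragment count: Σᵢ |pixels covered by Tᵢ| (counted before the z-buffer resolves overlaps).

T0:
  2·area = 128
  edge (18, 14)→(2, 14): d=(-16,0) right/bottom  bias=-1
  edge (2, 14)→(7, 6): d=(5,-8) top-left  bias=+0
  edge (7, 6)→(18, 14): d=(11,8) right/bottom  bias=-1
    (3,3)@(7, 7): e=[112,5,11] → X
    (4,3)@(9, 7): e=[112,21,-5] → .
    (3,4)@(7, 9): e=[80,15,33] → X
    (4,4)@(9, 9): e=[80,31,17] → X
    (5,4)@(11, 9): e=[80,47,1] → X
    (6,4)@(13, 9): e=[80,63,-15] → .
    (2,5)@(5, 11): e=[48,9,71] → X
    (6,5)@(13, 11): e=[48,73,7] → X
    (7,5)@(15, 11): e=[48,89,-9] → .
    (1,6)@(3, 13): e=[16,3,109] → X
    (7,6)@(15, 13): e=[16,99,13] → X
    (8,6)@(17, 13): e=[16,115,-3] → .
  covered (16 px):
    . . . . . . . . . .
    . . . . . . . . . .
    . . . . . . . . . .
    . . . X . . . . . .
    . . . X X X . . . .
    . . X X X X X . . .
    . X X X X X X X . .
    . . . . . . . . . .
    . . . . . . . . . .
    . . . . . . . . . .
    . . . . . . . . . .
T1:
  2·area = 50
  edge (20, 14)→(7, 7): d=(-13,-7) top-left  bias=+0
  edge (7, 7)→(16, 8): d=(9,1) right/bottom  bias=-1
  edge (16, 8)→(20, 14): d=(4,6) right/bottom  bias=-1
    (3,3)@(7, 7): e=[0,0,50] → .  [on edge]
    (5,4)@(11, 9): e=[2,14,34] → X
    (6,4)@(13, 9): e=[16,12,22] → X
    (7,4)@(15, 9): e=[30,10,10] → X
    (8,4)@(17, 9): e=[44,8,-2] → .
    (5,5)@(11, 11): e=[-24,32,42] → .
    (6,5)@(13, 11): e=[-10,30,30] → .
    (7,5)@(15, 11): e=[4,28,18] → X
    (8,5)@(17, 11): e=[18,26,6] → X
    (9,5)@(19, 11): e=[32,24,-6] → .
    (7,6)@(15, 13): e=[-22,46,26] → .
    (8,6)@(17, 13): e=[-8,44,14] → .
  covered (6 px):
    . . . . . . . . . .
    . . . . . . . . . .
    . . . . . . . . . .
    . . . . . . . . . .
    . . . . . X X X . .
    . . . . . . . X X .
    . . . . . . . . . X
    . . . . . . . . . .
    . . . . . . . . . .
    . . . . . . . . . .
    . . . . . . . . . .
T2:
  2·area = 21
  edge (13, 21)→(6, 18): d=(-7,-3) top-left  bias=+0
  edge (6, 18)→(13, 18): d=(7,0) top-left  bias=+0
  edge (13, 18)→(13, 21): d=(0,3) right/bottom  bias=-1
    (6,0)@(13, 1): e=[140,-119,0] → .  [on edge]
    (6,1)@(13, 3): e=[126,-105,0] → .  [on edge]
    (6,2)@(13, 5): e=[112,-91,0] → .  [on edge]
    (6,3)@(13, 7): e=[98,-77,0] → .  [on edge]
    (6,4)@(13, 9): e=[84,-63,0] → .  [on edge]
    (6,5)@(13, 11): e=[70,-49,0] → .  [on edge]
    (6,6)@(13, 13): e=[56,-35,0] → .  [on edge]
    (6,7)@(13, 15): e=[42,-21,0] → .  [on edge]
    (6,8)@(13, 17): e=[28,-7,0] → .  [on edge]
    (4,9)@(9, 19): e=[2,7,12] → X
    (5,9)@(11, 19): e=[8,7,6] → X
    (6,9)@(13, 19): e=[14,7,0] → .  [on edge]
    (6,10)@(13, 21): e=[0,21,0] → .  [on edge]
  covered (2 px):
    . . . . . . . . . .
    . . . . . . . . . .
    . . . . . . . . . .
    . . . . . . . . . .
    . . . . . . . . . .
    . . . . . . . . . .
    . . . . . . . . . .
    . . . . . . . . . .
    . . . . . . . . . .
    . . . . X X . . . .
    . . . . . . . . . .
T3:
  2·area = 80
  edge (4, 22)→(0, 10): d=(-4,-12) top-left  bias=+0
  edge (0, 10)→(10, 20): d=(10,10) right/bottom  bias=-1
  edge (10, 20)→(4, 22): d=(-6,2) right/bottom  bias=-1
    (0,5)@(1, 11): e=[8,0,72] → .  [on edge]
    (0,6)@(1, 13): e=[0,20,60] → X  [on edge]
    (1,6)@(3, 13): e=[24,0,56] → .  [on edge]
    (0,7)@(1, 15): e=[-8,40,48] → .
    (1,7)@(3, 15): e=[16,20,44] → X
    (2,7)@(5, 15): e=[40,0,40] → .  [on edge]
    (1,8)@(3, 17): e=[8,40,32] → X
    (2,8)@(5, 17): e=[32,20,28] → X
    (3,8)@(7, 17): e=[56,0,24] → .  [on edge]
    (9,8)@(19, 17): e=[200,-120,0] → .  [on edge]
    (1,9)@(3, 19): e=[0,60,20] → X  [on edge]
    (3,9)@(7, 19): e=[48,20,12] → X
    (4,9)@(9, 19): e=[72,0,8] → .  [on edge]
    (6,9)@(13, 19): e=[120,-40,0] → .  [on edge]
    (3,10)@(7, 21): e=[40,40,0] → .  [on edge]
    (5,10)@(11, 21): e=[88,0,-8] → .  [on edge]
  covered (8 px):
    . . . . . . . . . .
    . . . . . . . . . .
    . . . . . . . . . .
    . . . . . . . . . .
    . . . . . . . . . .
    . . . . . . . . . .
    X . . . . . . . . .
    . X . . . . . . . .
    . X X . . . . . . .
    . X X X . . . . . .
    . . X . . . . . . .
T4:
  2·area = 26
  edge (5, 22)→(4, 18): d=(-1,-4) top-left  bias=+0
  edge (4, 18)→(11, 20): d=(7,2) right/bottom  bias=-1
  edge (11, 20)→(5, 22): d=(-6,2) right/bottom  bias=-1
    (2,9)@(5, 19): e=[3,5,18] → X
    (3,9)@(7, 19): e=[11,1,14] → X
    (4,9)@(9, 19): e=[19,-3,10] → .
    (2,10)@(5, 21): e=[1,19,6] → X
    (4,10)@(9, 21): e=[17,11,-2] → .
  covered (4 px):
    . . . . . . . . . .
    . . . . . . . . . .
    . . . . . . . . . .
    . . . . . . . . . .
    . . . . . . . . . .
    . . . . . . . . . .
    . . . . . . . . . .
    . . . . . . . . . .
    . . . . . . . . . .
    . . X X . . . . . .
    . . X X . . . . . .

Answer: 36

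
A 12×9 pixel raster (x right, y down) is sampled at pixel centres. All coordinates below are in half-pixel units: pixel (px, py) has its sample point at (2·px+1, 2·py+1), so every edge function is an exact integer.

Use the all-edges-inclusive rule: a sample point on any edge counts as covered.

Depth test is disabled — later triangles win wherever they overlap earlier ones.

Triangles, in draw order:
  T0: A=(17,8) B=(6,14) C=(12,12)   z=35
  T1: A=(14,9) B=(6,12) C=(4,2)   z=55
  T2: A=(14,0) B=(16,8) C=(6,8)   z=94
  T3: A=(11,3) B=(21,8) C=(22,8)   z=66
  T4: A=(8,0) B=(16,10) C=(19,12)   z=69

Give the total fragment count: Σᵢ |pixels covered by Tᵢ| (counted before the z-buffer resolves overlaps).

T0:
  2·area = 14  (B↔C swapped to make it positive)
  edge (17, 8)→(12, 12): d=(-5,4) inclusive
  edge (12, 12)→(6, 14): d=(-6,2) inclusive
  edge (6, 14)→(17, 8): d=(11,-6) inclusive
    (10,4)@(21, 9): e=[-21,0,35] → ·  [on edge]
    (6,5)@(13, 11): e=[1,4,9] → #
    (7,5)@(15, 11): e=[-7,0,21] → ·  [on edge]
    (4,6)@(9, 13): e=[7,0,7] → #  [on edge]
    (5,6)@(11, 13): e=[-1,-4,19] → ·
    (6,6)@(13, 13): e=[-9,-8,31] → ·
    (1,7)@(3, 15): e=[21,0,-7] → ·  [on edge]
    (4,7)@(9, 15): e=[-3,-12,29] → ·
  covered (2 px):
    · · · · · · · · · · · ·
    · · · · · · · · · · · ·
    · · · · · · · · · · · ·
    · · · · · · · · · · · ·
    · · · · · · · · · · · ·
    · · · · · · # · · · · ·
    · · · · # · · · · · · ·
    · · · · · · · · · · · ·
    · · · · · · · · · · · ·
T1:
  2·area = 86
  edge (14, 9)→(6, 12): d=(-8,3) inclusive
  edge (6, 12)→(4, 2): d=(-2,-10) inclusive
  edge (4, 2)→(14, 9): d=(10,7) inclusive
    (2,1)@(5, 3): e=[75,8,3] → #
    (3,1)@(7, 3): e=[69,28,-11] → ·
    (2,2)@(5, 5): e=[59,4,23] → #
    (3,2)@(7, 5): e=[53,24,9] → #
    (4,2)@(9, 5): e=[47,44,-5] → ·
    (2,3)@(5, 7): e=[43,0,43] → #  [on edge]
    (4,3)@(9, 7): e=[31,40,15] → #
    (5,3)@(11, 7): e=[25,60,1] → #
    (6,3)@(13, 7): e=[19,80,-13] → ·
    (2,4)@(5, 9): e=[27,-4,63] → ·
    (3,4)@(7, 9): e=[21,16,49] → #
    (6,4)@(13, 9): e=[3,76,7] → #
    (3,8)@(7, 17): e=[-43,0,129] → ·  [on edge]
  covered (12 px):
    · · · · · · · · · · · ·
    · · # · · · · · · · · ·
    · · # # · · · · · · · ·
    · · # # # # · · · · · ·
    · · · # # # # · · · · ·
    · · · # · · · · · · · ·
    · · · · · · · · · · · ·
    · · · · · · · · · · · ·
    · · · · · · · · · · · ·
T2:
  2·area = 80
  edge (14, 0)→(16, 8): d=(2,8) inclusive
  edge (16, 8)→(6, 8): d=(-10,0) inclusive
  edge (6, 8)→(14, 0): d=(8,-8) inclusive
    (6,0)@(13, 1): e=[10,70,0] → #  [on edge]
    (7,0)@(15, 1): e=[-6,70,16] → ·
    (5,1)@(11, 3): e=[30,50,0] → #  [on edge]
    (7,1)@(15, 3): e=[-2,50,32] → ·
    (4,2)@(9, 5): e=[50,30,0] → #  [on edge]
    (7,2)@(15, 5): e=[2,30,48] → #
    (8,2)@(17, 5): e=[-14,30,64] → ·
    (3,3)@(7, 7): e=[70,10,0] → #  [on edge]
    (8,3)@(17, 7): e=[-10,10,80] → ·
    (2,4)@(5, 9): e=[90,-10,0] → ·  [on edge]
    (3,4)@(7, 9): e=[74,-10,16] → ·
    (4,4)@(9, 9): e=[58,-10,32] → ·
    (1,5)@(3, 11): e=[110,-30,0] → ·  [on edge]
    (0,6)@(1, 13): e=[130,-50,0] → ·  [on edge]
  covered (12 px):
    · · · · · · # · · · · ·
    · · · · · # # · · · · ·
    · · · · # # # # · · · ·
    · · · # # # # # · · · ·
    · · · · · · · · · · · ·
    · · · · · · · · · · · ·
    · · · · · · · · · · · ·
    · · · · · · · · · · · ·
    · · · · · · · · · · · ·
T3:
  2·area = 5  (B↔C swapped to make it positive)
  edge (11, 3)→(22, 8): d=(11,5) inclusive
  edge (22, 8)→(21, 8): d=(-1,0) inclusive
  edge (21, 8)→(11, 3): d=(-10,-5) inclusive
    (3,0)@(7, 1): e=[-2,7,0] → ·  [on edge]
    (5,1)@(11, 3): e=[0,5,0] → #  [on edge]
    (6,1)@(13, 3): e=[-10,5,10] → ·
    (5,2)@(11, 5): e=[22,3,-20] → ·
    (7,2)@(15, 5): e=[2,3,0] → #  [on edge]
    (8,2)@(17, 5): e=[-8,3,10] → ·
    (7,3)@(15, 7): e=[24,1,-20] → ·
    (9,3)@(19, 7): e=[4,1,0] → #  [on edge]
    (10,3)@(21, 7): e=[-6,1,10] → ·
    (9,4)@(19, 9): e=[26,-1,-20] → ·
    (11,4)@(23, 9): e=[6,-1,0] → ·  [on edge]
  covered (3 px):
    · · · · · · · · · · · ·
    · · · · · # · · · · · ·
    · · · · · · · # · · · ·
    · · · · · · · · · # · ·
    · · · · · · · · · · · ·
    · · · · · · · · · · · ·
    · · · · · · · · · · · ·
    · · · · · · · · · · · ·
    · · · · · · · · · · · ·
T4:
  2·area = 14  (B↔C swapped to make it positive)
  edge (8, 0)→(19, 12): d=(11,12) inclusive
  edge (19, 12)→(16, 10): d=(-3,-2) inclusive
  edge (16, 10)→(8, 0): d=(-8,-10) inclusive
  covered (0 px):
    · · · · · · · · · · · ·
    · · · · · · · · · · · ·
    · · · · · · · · · · · ·
    · · · · · · · · · · · ·
    · · · · · · · · · · · ·
    · · · · · · · · · · · ·
    · · · · · · · · · · · ·
    · · · · · · · · · · · ·
    · · · · · · · · · · · ·

Result: 29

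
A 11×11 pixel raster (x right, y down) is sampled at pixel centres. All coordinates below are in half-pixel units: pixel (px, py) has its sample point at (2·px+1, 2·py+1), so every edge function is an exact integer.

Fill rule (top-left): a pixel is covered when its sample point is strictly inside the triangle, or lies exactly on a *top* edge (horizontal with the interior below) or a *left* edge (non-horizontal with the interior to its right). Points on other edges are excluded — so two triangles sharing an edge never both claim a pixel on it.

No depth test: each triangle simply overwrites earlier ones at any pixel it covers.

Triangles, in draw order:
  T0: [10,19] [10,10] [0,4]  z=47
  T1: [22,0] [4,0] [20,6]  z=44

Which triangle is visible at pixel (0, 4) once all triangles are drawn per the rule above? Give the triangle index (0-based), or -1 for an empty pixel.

T0:
  2·area = 90  (B↔C swapped to make it positive)
  edge (10, 19)→(0, 4): d=(-10,-15) top-left  bias=+0
  edge (0, 4)→(10, 10): d=(10,6) right/bottom  bias=-1
  edge (10, 10)→(10, 19): d=(0,9) right/bottom  bias=-1
    (0,2)@(1, 5): e=[5,4,81] → X
    (1,2)@(3, 5): e=[35,-8,63] → .
    (0,3)@(1, 7): e=[-15,24,81] → .
    (1,3)@(3, 7): e=[15,12,63] → X
    (2,3)@(5, 7): e=[45,0,45] → .  [on edge]
    (1,4)@(3, 9): e=[-5,32,63] → .
    (2,4)@(5, 9): e=[25,20,45] → X
    (3,4)@(7, 9): e=[55,8,27] → X
    (4,4)@(9, 9): e=[85,-4,9] → .
    (2,5)@(5, 11): e=[5,40,45] → X
    (4,5)@(9, 11): e=[65,16,9] → X
    (5,5)@(11, 11): e=[95,4,-9] → .
    (7,6)@(15, 13): e=[135,0,-45] → .  [on edge]
  covered (11 px):
    . . . . . . . . . . .
    . . . . . . . . . . .
    X . . . . . . . . . .
    . X . . . . . . . . .
    . . X X . . . . . . .
    . . X X X . . . . . .
    . . . X X . . . . . .
    . . . . X . . . . . .
    . . . . X . . . . . .
    . . . . . . . . . . .
    . . . . . . . . . . .
T1:
  2·area = 108  (B↔C swapped to make it positive)
  edge (22, 0)→(20, 6): d=(-2,6) right/bottom  bias=-1
  edge (20, 6)→(4, 0): d=(-16,-6) top-left  bias=+0
  edge (4, 0)→(22, 0): d=(18,0) top-left  bias=+0
    (3,0)@(7, 1): e=[88,2,18] → X
    (4,0)@(9, 1): e=[76,14,18] → X
    (5,0)@(11, 1): e=[64,26,18] → X
    (6,0)@(13, 1): e=[52,38,18] → X
    (7,0)@(15, 1): e=[40,50,18] → X
    (8,0)@(17, 1): e=[28,62,18] → X
    (9,0)@(19, 1): e=[16,74,18] → X
    (10,0)@(21, 1): e=[4,86,18] → X
    (3,1)@(7, 3): e=[84,-30,54] → .
    (4,1)@(9, 3): e=[72,-18,54] → .
    (5,1)@(11, 3): e=[60,-6,54] → .
    (6,1)@(13, 3): e=[48,6,54] → X
    (10,1)@(21, 3): e=[0,54,54] → .  [on edge]
    (9,4)@(19, 9): e=[0,-54,162] → .  [on edge]
    (8,7)@(17, 15): e=[0,-162,270] → .  [on edge]
    (7,10)@(15, 21): e=[0,-270,378] → .  [on edge]
  covered (13 px):
    . . . X X X X X X X X
    . . . . . . X X X X .
    . . . . . . . . . X .
    . . . . . . . . . . .
    . . . . . . . . . . .
    . . . . . . . . . . .
    . . . . . . . . . . .
    . . . . . . . . . . .
    . . . . . . . . . . .
    . . . . . . . . . . .
    . . . . . . . . . . .

Z-buffer (winner per pixel, '.' = empty):
  . . . 1 1 1 1 1 1 1 1
  . . . . . . 1 1 1 1 .
  0 . . . . . . . . 1 .
  . 0 . . . . . . . . .
  . . 0 0 . . . . . . .
  . . 0 0 0 . . . . . .
  . . . 0 0 . . . . . .
  . . . . 0 . . . . . .
  . . . . 0 . . . . . .
  . . . . . . . . . . .
  . . . . . . . . . . .

Final: -1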